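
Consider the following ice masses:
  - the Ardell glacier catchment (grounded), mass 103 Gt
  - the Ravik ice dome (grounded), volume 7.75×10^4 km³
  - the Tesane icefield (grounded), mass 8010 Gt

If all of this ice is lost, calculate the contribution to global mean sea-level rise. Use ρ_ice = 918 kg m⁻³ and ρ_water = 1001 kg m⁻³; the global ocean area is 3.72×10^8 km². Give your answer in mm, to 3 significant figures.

≈ 213 mm

Ardell: 103 Gt = 1.030×10^14 kg; dividing by ρ_w = 1001 kg m⁻³ gives 1.029×10^11 m³ of water.
Ravik: 7.75×10^4 km³ × (918/1001) = 7.107×10^4 km³ of water.
Tesane: 8010 Gt = 8.010×10^15 kg; dividing by ρ_w = 1001 kg m⁻³ gives 8.002×10^12 m³ of water.
Total added water ≈ 7.918×10^13 m³ over 3.72×10^14 m² → Δh = 0.213 m = 213 mm.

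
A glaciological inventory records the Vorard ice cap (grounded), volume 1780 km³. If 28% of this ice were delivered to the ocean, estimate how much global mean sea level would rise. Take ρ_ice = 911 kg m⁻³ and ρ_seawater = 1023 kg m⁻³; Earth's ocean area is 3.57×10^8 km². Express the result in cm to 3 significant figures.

≈ 0.124 cm

Vorard: 0.28 × 1780 km³ × (911/1023) = 443.8 km³ of water.
Spread over 3.57×10^14 m² of ocean, Δh = 4.438×10^11 / 3.57×10^14 = 1.24×10^-3 m = 0.124 cm.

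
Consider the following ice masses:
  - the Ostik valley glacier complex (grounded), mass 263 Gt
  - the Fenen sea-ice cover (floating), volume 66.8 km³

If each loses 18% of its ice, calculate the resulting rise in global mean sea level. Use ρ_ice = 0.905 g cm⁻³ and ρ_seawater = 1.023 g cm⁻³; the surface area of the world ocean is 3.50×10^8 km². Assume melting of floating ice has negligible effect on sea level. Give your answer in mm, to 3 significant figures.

≈ 0.132 mm

Ostik: 0.18 × 263 Gt = 4.734×10^13 kg; dividing by ρ_w = 1.023 g cm⁻³ = 1023 kg m⁻³ gives 4.628×10^10 m³ of water.
The Fenen sea-ice cover is floating and already displaces its own weight of water, so its melt adds essentially nothing to sea level.
Total added water ≈ 4.628×10^10 m³ over 3.50×10^14 m² → Δh = 1.32×10^-4 m = 0.132 mm.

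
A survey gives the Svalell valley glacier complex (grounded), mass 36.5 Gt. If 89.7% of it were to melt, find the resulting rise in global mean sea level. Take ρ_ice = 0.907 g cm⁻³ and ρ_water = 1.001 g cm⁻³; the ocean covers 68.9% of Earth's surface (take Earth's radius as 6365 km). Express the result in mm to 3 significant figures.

≈ 0.0932 mm

Svalell: 0.897 × 36.5 Gt = 3.274×10^13 kg; dividing by ρ_w = 1.001 g cm⁻³ = 1001 kg m⁻³ gives 3.271×10^10 m³ of water.
Spread over 3.51×10^14 m² of ocean, Δh = 3.271×10^10 / 3.51×10^14 = 9.32×10^-5 m = 0.0932 mm.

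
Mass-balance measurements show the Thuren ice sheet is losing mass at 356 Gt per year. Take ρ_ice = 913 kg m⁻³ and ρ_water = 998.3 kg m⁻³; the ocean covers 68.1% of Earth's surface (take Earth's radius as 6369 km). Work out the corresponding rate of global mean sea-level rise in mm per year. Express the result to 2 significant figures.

ρ_w = 998.3 kg m⁻³. Annual water volume added = 356 Gt / ρ_w = 3.560×10^14 kg / 998.3 kg m⁻³ = 3.566×10^11 m³.
Δh per year = 3.566×10^11 / 3.47×10^14 = 1.03×10^-3 m = 1.0 mm.

≈ 1.0 mm/yr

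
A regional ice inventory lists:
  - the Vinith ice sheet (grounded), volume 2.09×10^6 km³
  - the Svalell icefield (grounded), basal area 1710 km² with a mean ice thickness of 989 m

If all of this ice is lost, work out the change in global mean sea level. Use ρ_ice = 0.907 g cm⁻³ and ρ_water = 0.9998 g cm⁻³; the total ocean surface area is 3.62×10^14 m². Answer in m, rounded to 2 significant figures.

Vinith: 2.09×10^6 km³ × (907/999.8) = 1.896×10^6 km³ of water.
Svalell: ice volume = 1710 km² × 989 m = 1691 km³; 1691 × (907/999.8) = 1534 km³ of water.
Total added water ≈ 1.898×10^15 m³ over 3.62×10^14 m² → Δh = 5.24 m.

≈ 5.2 m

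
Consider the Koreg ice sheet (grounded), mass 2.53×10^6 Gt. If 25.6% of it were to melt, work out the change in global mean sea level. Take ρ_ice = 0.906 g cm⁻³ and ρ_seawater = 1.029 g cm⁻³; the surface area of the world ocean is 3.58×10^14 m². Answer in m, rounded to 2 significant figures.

≈ 1.8 m

Koreg: 0.256 × 2.53×10^6 Gt = 6.477×10^17 kg; dividing by ρ_w = 1.029 g cm⁻³ = 1029 kg m⁻³ gives 6.294×10^14 m³ of water.
Spread over 3.58×10^14 m² of ocean, Δh = 6.294×10^14 / 3.58×10^14 = 1.76 m.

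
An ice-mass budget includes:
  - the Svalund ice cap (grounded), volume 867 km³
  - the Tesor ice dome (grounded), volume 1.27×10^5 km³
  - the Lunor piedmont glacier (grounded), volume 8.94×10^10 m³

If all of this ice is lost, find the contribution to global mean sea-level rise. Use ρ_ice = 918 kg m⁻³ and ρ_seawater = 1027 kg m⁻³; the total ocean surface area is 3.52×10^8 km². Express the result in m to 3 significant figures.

≈ 0.325 m

Svalund: 867 km³ × (918/1027) = 775.0 km³ of water.
Tesor: 1.27×10^5 km³ × (918/1027) = 1.135×10^5 km³ of water.
Lunor: 8.94×10^10 m³ × (918/1027) = 7.991×10^10 m³ of water.
Total added water ≈ 1.144×10^14 m³ over 3.52×10^14 m² → Δh = 0.325 m.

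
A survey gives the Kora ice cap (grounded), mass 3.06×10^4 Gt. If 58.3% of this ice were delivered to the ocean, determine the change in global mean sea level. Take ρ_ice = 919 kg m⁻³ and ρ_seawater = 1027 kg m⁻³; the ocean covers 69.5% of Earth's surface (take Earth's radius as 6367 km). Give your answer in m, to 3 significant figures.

Kora: 0.583 × 3.06×10^4 Gt = 1.784×10^16 kg; dividing by ρ_w = 1027 kg m⁻³ gives 1.737×10^13 m³ of water.
Spread over 3.54×10^14 m² of ocean, Δh = 1.737×10^13 / 3.54×10^14 = 0.0491 m.

≈ 0.0491 m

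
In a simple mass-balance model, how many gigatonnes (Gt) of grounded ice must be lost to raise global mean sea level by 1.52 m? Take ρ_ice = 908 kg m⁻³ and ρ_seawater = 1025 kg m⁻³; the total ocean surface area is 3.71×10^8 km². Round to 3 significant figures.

≈ 5.78×10^5 Gt

Required water volume = Δh × A = 1.52 m × 3.71×10^14 m² = 5.639×10^14 m³.
ρ_w = 1025 kg m⁻³, so the mass of water = 5.639×10^14 m³ × 1025 kg m⁻³ = 5.780×10^17 kg = 5.78×10^5 Gt (and the same mass of ice, by conservation).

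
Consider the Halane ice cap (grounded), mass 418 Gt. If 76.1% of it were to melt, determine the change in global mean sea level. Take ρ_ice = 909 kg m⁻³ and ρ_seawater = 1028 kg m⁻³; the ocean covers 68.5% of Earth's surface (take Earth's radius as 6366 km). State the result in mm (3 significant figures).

Halane: 0.761 × 418 Gt = 3.181×10^14 kg; dividing by ρ_w = 1028 kg m⁻³ gives 3.094×10^11 m³ of water.
Spread over 3.49×10^14 m² of ocean, Δh = 3.094×10^11 / 3.49×10^14 = 8.87×10^-4 m = 0.887 mm.

≈ 0.887 mm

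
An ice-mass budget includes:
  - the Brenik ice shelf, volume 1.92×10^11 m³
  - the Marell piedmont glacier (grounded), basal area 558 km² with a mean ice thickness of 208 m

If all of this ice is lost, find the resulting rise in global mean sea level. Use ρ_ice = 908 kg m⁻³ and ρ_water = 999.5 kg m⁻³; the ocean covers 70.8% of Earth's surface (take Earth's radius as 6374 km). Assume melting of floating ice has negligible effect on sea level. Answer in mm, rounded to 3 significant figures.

The Brenik ice shelf is floating and already displaces its own weight of water, so its melt adds essentially nothing to sea level.
Marell: ice volume = 558 km² × 208 m = 116.1 km³; 116.1 × (908/999.5) = 105.4 km³ of water.
Total added water ≈ 1.054×10^11 m³ over 3.61×10^14 m² → Δh = 2.92×10^-4 m = 0.292 mm.

≈ 0.292 mm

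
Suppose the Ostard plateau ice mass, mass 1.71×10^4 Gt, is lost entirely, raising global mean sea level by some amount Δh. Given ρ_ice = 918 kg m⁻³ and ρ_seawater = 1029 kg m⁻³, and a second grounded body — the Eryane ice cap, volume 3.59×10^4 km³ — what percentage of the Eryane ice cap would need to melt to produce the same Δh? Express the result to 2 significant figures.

Equal sea-level rise means equal mass of meltwater, i.e. equal mass of ice lost.
Ice mass of Ostard: 1.710×10^16 kg; ice mass of Eryane: 3.296×10^16 kg.
Fraction required = 1.710×10^16 / 3.296×10^16 = 0.519 → 52 %.

≈ 52 %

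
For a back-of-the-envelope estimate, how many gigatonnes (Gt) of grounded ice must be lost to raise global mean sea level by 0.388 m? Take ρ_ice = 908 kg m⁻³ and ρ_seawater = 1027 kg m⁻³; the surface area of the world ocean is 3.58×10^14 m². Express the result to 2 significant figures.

≈ 1.4×10^5 Gt

Required water volume = Δh × A = 0.388 m × 3.58×10^14 m² = 1.389×10^14 m³.
ρ_w = 1027 kg m⁻³, so the mass of water = 1.389×10^14 m³ × 1027 kg m⁻³ = 1.427×10^17 kg = 1.4×10^5 Gt (and the same mass of ice, by conservation).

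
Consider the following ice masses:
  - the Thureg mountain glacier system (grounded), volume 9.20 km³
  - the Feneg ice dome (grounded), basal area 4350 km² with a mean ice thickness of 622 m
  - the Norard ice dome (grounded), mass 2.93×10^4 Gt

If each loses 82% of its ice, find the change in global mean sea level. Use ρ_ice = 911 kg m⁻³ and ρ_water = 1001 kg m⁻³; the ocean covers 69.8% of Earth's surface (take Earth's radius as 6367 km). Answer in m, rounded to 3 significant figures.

≈ 0.0732 m

Thureg: 0.82 × 9.20 km³ × (911/1001) = 6.866 km³ of water.
Feneg: ice volume = 4350 km² × 622 m = 2706 km³; 0.82 × 2706 × (911/1001) = 2019 km³ of water.
Norard: 0.82 × 2.93×10^4 Gt = 2.403×10^16 kg; dividing by ρ_w = 1001 kg m⁻³ gives 2.400×10^13 m³ of water.
Total added water ≈ 2.603×10^13 m³ over 3.56×10^14 m² → Δh = 0.0732 m.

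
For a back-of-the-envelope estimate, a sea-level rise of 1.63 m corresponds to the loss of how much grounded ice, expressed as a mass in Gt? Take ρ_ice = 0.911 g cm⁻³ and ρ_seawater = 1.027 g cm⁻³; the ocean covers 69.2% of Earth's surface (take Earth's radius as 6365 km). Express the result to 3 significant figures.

≈ 5.90×10^5 Gt

Required water volume = Δh × A = 1.63 m × 3.52×10^14 m² = 5.742×10^14 m³.
ρ_w = 1.027 g cm⁻³ = 1027 kg m⁻³, so the mass of water = 5.742×10^14 m³ × 1027 kg m⁻³ = 5.898×10^17 kg = 5.90×10^5 Gt (and the same mass of ice, by conservation).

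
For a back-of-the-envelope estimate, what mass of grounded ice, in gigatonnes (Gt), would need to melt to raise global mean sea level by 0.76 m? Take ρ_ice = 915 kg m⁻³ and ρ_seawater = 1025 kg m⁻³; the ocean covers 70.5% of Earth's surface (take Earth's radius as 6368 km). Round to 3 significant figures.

≈ 2.80×10^5 Gt

Required water volume = Δh × A = 0.76 m × 3.59×10^14 m² = 2.730×10^14 m³.
ρ_w = 1025 kg m⁻³, so the mass of water = 2.730×10^14 m³ × 1025 kg m⁻³ = 2.799×10^17 kg = 2.80×10^5 Gt (and the same mass of ice, by conservation).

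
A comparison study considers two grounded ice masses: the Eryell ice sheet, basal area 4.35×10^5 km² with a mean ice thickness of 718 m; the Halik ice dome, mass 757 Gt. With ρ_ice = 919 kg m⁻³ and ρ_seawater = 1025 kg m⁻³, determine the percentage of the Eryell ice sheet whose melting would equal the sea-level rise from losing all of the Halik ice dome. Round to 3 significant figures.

≈ 0.264 %

Equal sea-level rise means equal mass of meltwater, i.e. equal mass of ice lost.
Ice mass of Halik: 7.570×10^14 kg; ice mass of Eryell: 2.870×10^17 kg.
Fraction required = 7.570×10^14 / 2.870×10^17 = 2.64×10^-3 → 0.264 %.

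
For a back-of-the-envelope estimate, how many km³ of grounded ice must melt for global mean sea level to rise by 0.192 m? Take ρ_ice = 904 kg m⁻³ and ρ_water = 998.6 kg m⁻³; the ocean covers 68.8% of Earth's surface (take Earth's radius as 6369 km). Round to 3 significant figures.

Required water volume = Δh × A = 0.192 m × 3.51×10^14 m² = 6.734×10^13 m³ = 6.734×10^4 km³.
Ice volume = water volume × ρ_w/ρ_ice = 6.734×10^4 × 998.6/904 = 7.44×10^4 km³.

≈ 7.44×10^4 km³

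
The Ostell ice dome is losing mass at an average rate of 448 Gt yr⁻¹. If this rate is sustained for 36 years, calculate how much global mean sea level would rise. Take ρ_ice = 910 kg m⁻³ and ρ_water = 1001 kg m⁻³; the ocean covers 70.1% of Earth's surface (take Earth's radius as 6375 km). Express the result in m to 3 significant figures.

Total mass lost = 448 Gt/yr × 36 yr = 1.613×10^4 Gt = 1.613×10^16 kg.
ρ_w = 1001 kg m⁻³, so water volume = 1.613×10^16 / 1001 = 1.611×10^13 m³.
Δh = 1.611×10^13 / 3.58×10^14 = 0.0450 m.

≈ 0.0450 m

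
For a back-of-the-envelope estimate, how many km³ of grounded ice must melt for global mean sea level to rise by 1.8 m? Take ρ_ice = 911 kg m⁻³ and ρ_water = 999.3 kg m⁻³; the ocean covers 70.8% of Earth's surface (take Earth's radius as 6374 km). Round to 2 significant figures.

≈ 7.1×10^5 km³

Required water volume = Δh × A = 1.8 m × 3.61×10^14 m² = 6.506×10^14 m³ = 6.506×10^5 km³.
Ice volume = water volume × ρ_w/ρ_ice = 6.506×10^5 × 999.3/911 = 7.1×10^5 km³.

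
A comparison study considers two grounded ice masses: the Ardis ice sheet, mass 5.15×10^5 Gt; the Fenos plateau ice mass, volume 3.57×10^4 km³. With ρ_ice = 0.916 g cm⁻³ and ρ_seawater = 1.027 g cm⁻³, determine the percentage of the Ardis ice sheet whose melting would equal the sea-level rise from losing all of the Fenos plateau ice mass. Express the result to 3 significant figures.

Equal sea-level rise means equal mass of meltwater, i.e. equal mass of ice lost.
Ice mass of Fenos: 3.270×10^16 kg; ice mass of Ardis: 5.150×10^17 kg.
Fraction required = 3.270×10^16 / 5.150×10^17 = 0.0635 → 6.35 %.

≈ 6.35 %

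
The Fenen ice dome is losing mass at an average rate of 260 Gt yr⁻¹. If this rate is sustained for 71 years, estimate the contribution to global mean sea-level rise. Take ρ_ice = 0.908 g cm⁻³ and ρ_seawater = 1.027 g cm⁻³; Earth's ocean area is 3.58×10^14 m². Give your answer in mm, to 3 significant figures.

≈ 50.2 mm

Total mass lost = 260 Gt/yr × 71 yr = 1.846×10^4 Gt = 1.846×10^16 kg.
ρ_w = 1.027 g cm⁻³ = 1027 kg m⁻³, so water volume = 1.846×10^16 / 1027 = 1.797×10^13 m³.
Δh = 1.797×10^13 / 3.58×10^14 = 0.0502 m = 50.2 mm.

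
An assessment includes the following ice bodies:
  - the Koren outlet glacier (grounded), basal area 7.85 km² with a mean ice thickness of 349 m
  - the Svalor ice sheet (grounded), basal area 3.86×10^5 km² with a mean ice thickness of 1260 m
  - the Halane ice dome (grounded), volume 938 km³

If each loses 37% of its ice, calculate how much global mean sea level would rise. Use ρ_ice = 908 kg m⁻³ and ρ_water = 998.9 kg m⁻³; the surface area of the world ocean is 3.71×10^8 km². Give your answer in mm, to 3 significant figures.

Koren: ice volume = 7.85 km² × 349 m = 2.740 km³; 0.37 × 2.740 × (908/998.9) = 0.9214 km³ of water.
Svalor: ice volume = 3.86×10^5 km² × 1260 m = 4.864×10^5 km³; 0.37 × 4.864×10^5 × (908/998.9) = 1.636×10^5 km³ of water.
Halane: 0.37 × 938 km³ × (908/998.9) = 315.5 km³ of water.
Total added water ≈ 1.639×10^14 m³ over 3.71×10^14 m² → Δh = 0.442 m = 442 mm.

≈ 442 mm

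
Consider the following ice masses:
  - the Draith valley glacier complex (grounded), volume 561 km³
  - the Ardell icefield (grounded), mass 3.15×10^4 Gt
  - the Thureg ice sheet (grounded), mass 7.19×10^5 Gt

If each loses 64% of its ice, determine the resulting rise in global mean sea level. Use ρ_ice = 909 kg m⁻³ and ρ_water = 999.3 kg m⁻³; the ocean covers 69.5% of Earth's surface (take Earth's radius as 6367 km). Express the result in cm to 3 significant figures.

Draith: 0.64 × 561 km³ × (909/999.3) = 326.6 km³ of water.
Ardell: 0.64 × 3.15×10^4 Gt = 2.016×10^16 kg; dividing by ρ_w = 999.3 kg m⁻³ gives 2.017×10^13 m³ of water.
Thureg: 0.64 × 7.19×10^5 Gt = 4.602×10^17 kg; dividing by ρ_w = 999.3 kg m⁻³ gives 4.605×10^14 m³ of water.
Total added water ≈ 4.810×10^14 m³ over 3.54×10^14 m² → Δh = 1.36 m = 136 cm.

≈ 136 cm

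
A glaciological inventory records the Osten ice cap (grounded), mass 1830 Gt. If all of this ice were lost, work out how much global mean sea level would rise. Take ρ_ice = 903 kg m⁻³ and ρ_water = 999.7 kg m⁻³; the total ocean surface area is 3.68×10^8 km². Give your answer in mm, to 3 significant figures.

Osten: 1830 Gt = 1.830×10^15 kg; dividing by ρ_w = 999.7 kg m⁻³ gives 1.831×10^12 m³ of water.
Spread over 3.68×10^14 m² of ocean, Δh = 1.831×10^12 / 3.68×10^14 = 4.97×10^-3 m = 4.97 mm.

≈ 4.97 mm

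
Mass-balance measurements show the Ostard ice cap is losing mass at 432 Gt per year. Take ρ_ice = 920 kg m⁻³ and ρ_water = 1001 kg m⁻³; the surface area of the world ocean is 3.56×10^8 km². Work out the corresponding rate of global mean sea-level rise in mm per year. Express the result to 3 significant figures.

ρ_w = 1001 kg m⁻³. Annual water volume added = 432 Gt / ρ_w = 4.320×10^14 kg / 1001 kg m⁻³ = 4.316×10^11 m³.
Δh per year = 4.316×10^11 / 3.56×10^14 = 1.21×10^-3 m = 1.21 mm.

≈ 1.21 mm/yr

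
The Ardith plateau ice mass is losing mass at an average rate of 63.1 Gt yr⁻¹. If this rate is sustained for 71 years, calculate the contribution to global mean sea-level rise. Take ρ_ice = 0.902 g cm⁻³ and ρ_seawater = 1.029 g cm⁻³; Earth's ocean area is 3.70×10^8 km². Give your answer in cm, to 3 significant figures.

Total mass lost = 63.1 Gt/yr × 71 yr = 4480 Gt = 4.480×10^15 kg.
ρ_w = 1.029 g cm⁻³ = 1029 kg m⁻³, so water volume = 4.480×10^15 / 1029 = 4.354×10^12 m³.
Δh = 4.354×10^12 / 3.70×10^14 = 0.0118 m = 1.18 cm.

≈ 1.18 cm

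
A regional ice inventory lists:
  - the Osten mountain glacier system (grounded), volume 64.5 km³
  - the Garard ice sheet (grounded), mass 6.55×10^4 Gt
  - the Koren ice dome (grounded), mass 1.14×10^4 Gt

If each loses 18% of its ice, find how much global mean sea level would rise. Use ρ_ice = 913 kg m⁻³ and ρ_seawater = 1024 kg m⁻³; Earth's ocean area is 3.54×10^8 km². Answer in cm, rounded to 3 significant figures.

≈ 3.82 cm

Osten: 0.18 × 64.5 km³ × (913/1024) = 10.35 km³ of water.
Garard: 0.18 × 6.55×10^4 Gt = 1.179×10^16 kg; dividing by ρ_w = 1024 kg m⁻³ gives 1.151×10^13 m³ of water.
Koren: 0.18 × 1.14×10^4 Gt = 2.052×10^15 kg; dividing by ρ_w = 1024 kg m⁻³ gives 2.004×10^12 m³ of water.
Total added water ≈ 1.353×10^13 m³ over 3.54×10^14 m² → Δh = 0.0382 m = 3.82 cm.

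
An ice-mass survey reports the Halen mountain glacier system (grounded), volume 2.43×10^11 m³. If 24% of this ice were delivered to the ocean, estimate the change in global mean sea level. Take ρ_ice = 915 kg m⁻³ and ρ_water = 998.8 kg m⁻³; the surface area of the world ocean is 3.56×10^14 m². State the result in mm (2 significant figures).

≈ 0.15 mm

Halen: 0.24 × 2.43×10^11 m³ × (915/998.8) = 5.343×10^10 m³ of water.
Spread over 3.56×10^14 m² of ocean, Δh = 5.343×10^10 / 3.56×10^14 = 1.50×10^-4 m = 0.15 mm.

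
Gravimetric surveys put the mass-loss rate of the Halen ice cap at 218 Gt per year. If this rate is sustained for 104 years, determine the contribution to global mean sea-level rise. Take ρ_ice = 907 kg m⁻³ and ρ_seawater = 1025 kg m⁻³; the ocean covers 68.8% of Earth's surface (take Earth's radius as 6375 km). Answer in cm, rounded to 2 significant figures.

≈ 6.3 cm

Total mass lost = 218 Gt/yr × 104 yr = 2.267×10^4 Gt = 2.267×10^16 kg.
ρ_w = 1025 kg m⁻³, so water volume = 2.267×10^16 / 1025 = 2.212×10^13 m³.
Δh = 2.212×10^13 / 3.51×10^14 = 0.0630 m = 6.3 cm.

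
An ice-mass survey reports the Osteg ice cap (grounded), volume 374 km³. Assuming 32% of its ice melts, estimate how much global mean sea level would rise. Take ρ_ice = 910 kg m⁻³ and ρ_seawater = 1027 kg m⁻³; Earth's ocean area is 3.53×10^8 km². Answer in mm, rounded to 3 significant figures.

Osteg: 0.32 × 374 km³ × (910/1027) = 106.0 km³ of water.
Spread over 3.53×10^14 m² of ocean, Δh = 1.060×10^11 / 3.53×10^14 = 3.00×10^-4 m = 0.300 mm.

≈ 0.300 mm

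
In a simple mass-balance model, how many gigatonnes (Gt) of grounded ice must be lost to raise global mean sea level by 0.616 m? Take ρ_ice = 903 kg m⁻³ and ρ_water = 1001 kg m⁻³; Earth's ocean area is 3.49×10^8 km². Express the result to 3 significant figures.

Required water volume = Δh × A = 0.616 m × 3.49×10^14 m² = 2.150×10^14 m³.
ρ_w = 1001 kg m⁻³, so the mass of water = 2.150×10^14 m³ × 1001 kg m⁻³ = 2.152×10^17 kg = 2.15×10^5 Gt (and the same mass of ice, by conservation).

≈ 2.15×10^5 Gt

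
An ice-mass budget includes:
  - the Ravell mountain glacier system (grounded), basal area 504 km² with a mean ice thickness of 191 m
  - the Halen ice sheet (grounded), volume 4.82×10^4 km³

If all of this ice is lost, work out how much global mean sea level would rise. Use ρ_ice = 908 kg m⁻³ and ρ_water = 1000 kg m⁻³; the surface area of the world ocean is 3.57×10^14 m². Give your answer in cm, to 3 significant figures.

≈ 12.3 cm

Ravell: ice volume = 504 km² × 191 m = 96.26 km³; 96.26 × (908/1000) = 87.41 km³ of water.
Halen: 4.82×10^4 km³ × (908/1000) = 4.377×10^4 km³ of water.
Total added water ≈ 4.385×10^13 m³ over 3.57×10^14 m² → Δh = 0.123 m = 12.3 cm.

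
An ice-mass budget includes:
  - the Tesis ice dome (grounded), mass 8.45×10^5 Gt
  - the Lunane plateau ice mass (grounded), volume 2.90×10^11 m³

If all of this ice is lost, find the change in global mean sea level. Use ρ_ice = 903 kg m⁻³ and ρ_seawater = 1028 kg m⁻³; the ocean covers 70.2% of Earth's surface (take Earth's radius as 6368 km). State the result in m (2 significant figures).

Tesis: 8.45×10^5 Gt = 8.450×10^17 kg; dividing by ρ_w = 1028 kg m⁻³ gives 8.220×10^14 m³ of water.
Lunane: 2.90×10^11 m³ × (903/1028) = 2.547×10^11 m³ of water.
Total added water ≈ 8.222×10^14 m³ over 3.58×10^14 m² → Δh = 2.30 m.

≈ 2.3 m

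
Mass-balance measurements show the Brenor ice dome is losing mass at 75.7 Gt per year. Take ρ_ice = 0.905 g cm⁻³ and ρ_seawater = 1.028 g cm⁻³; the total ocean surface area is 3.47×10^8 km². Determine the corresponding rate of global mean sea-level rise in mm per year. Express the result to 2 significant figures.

ρ_w = 1.028 g cm⁻³ = 1028 kg m⁻³. Annual water volume added = 75.7 Gt / ρ_w = 7.570×10^13 kg / 1028 kg m⁻³ = 7.364×10^10 m³.
Δh per year = 7.364×10^10 / 3.47×10^14 = 2.12×10^-4 m = 0.21 mm.

≈ 0.21 mm/yr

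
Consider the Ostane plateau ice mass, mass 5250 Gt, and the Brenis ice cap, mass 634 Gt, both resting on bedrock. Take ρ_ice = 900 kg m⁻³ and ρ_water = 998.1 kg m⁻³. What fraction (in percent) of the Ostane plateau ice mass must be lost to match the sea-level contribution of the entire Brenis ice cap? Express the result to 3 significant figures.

Equal sea-level rise means equal mass of meltwater, i.e. equal mass of ice lost.
Ice mass of Brenis: 6.340×10^14 kg; ice mass of Ostane: 5.250×10^15 kg.
Fraction required = 6.340×10^14 / 5.250×10^15 = 0.121 → 12.1 %.

≈ 12.1 %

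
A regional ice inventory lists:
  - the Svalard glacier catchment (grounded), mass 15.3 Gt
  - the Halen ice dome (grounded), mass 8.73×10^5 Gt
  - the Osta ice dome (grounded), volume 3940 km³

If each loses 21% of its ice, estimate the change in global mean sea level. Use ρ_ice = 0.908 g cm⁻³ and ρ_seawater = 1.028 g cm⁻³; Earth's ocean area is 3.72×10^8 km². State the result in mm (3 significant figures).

≈ 481 mm

Svalard: 0.21 × 15.3 Gt = 3.213×10^12 kg; dividing by ρ_w = 1.028 g cm⁻³ = 1028 kg m⁻³ gives 3.125×10^9 m³ of water.
Halen: 0.21 × 8.73×10^5 Gt = 1.833×10^17 kg; dividing by ρ_w = 1028 kg m⁻³ gives 1.783×10^14 m³ of water.
Osta: 0.21 × 3940 km³ × (908/1028) = 730.8 km³ of water.
Total added water ≈ 1.791×10^14 m³ over 3.72×10^14 m² → Δh = 0.481 m = 481 mm.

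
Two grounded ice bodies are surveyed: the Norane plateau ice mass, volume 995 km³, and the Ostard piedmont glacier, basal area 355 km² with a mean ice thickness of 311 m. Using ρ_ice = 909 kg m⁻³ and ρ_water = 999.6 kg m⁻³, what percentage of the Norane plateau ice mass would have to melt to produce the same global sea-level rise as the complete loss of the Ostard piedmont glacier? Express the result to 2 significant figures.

Equal sea-level rise means equal mass of meltwater, i.e. equal mass of ice lost.
Ice mass of Ostard: 1.004×10^14 kg; ice mass of Norane: 9.045×10^14 kg.
Fraction required = 1.004×10^14 / 9.045×10^14 = 0.111 → 11 %.

≈ 11 %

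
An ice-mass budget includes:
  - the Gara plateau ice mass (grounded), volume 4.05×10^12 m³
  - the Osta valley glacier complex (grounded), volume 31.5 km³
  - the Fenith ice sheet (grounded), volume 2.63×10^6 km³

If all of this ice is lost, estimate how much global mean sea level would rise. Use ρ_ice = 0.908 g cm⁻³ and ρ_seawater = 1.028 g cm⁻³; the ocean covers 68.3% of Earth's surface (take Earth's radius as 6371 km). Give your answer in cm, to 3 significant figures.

Gara: 4.05×10^12 m³ × (908/1028) = 3.577×10^12 m³ of water.
Osta: 31.5 km³ × (908/1028) = 27.82 km³ of water.
Fenith: 2.63×10^6 km³ × (908/1028) = 2.323×10^6 km³ of water.
Total added water ≈ 2.327×10^15 m³ over 3.48×10^14 m² → Δh = 6.68 m = 668 cm.

≈ 668 cm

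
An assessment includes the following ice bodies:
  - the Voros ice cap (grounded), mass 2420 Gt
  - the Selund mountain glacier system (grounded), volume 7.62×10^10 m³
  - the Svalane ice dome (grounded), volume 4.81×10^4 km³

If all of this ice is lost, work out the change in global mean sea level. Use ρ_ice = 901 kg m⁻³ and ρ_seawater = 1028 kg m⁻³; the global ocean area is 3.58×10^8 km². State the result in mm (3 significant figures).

Voros: 2420 Gt = 2.420×10^15 kg; dividing by ρ_w = 1028 kg m⁻³ gives 2.354×10^12 m³ of water.
Selund: 7.62×10^10 m³ × (901/1028) = 6.679×10^10 m³ of water.
Svalane: 4.81×10^4 km³ × (901/1028) = 4.216×10^4 km³ of water.
Total added water ≈ 4.458×10^13 m³ over 3.58×10^14 m² → Δh = 0.125 m = 125 mm.

≈ 125 mm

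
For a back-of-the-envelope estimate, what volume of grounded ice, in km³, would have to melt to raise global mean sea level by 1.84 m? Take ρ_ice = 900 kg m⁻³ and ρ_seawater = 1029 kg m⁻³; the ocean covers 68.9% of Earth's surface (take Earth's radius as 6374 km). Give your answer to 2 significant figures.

Required water volume = Δh × A = 1.84 m × 3.52×10^14 m² = 6.472×10^14 m³ = 6.472×10^5 km³.
Ice volume = water volume × ρ_w/ρ_ice = 6.472×10^5 × 1029/900 = 7.4×10^5 km³.

≈ 7.4×10^5 km³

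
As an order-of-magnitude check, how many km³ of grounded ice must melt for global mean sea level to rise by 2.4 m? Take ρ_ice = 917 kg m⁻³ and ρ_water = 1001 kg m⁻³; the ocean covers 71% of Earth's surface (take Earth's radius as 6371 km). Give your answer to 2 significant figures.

Required water volume = Δh × A = 2.4 m × 3.62×10^14 m² = 8.691×10^14 m³ = 8.691×10^5 km³.
Ice volume = water volume × ρ_w/ρ_ice = 8.691×10^5 × 1001/917 = 9.5×10^5 km³.

≈ 9.5×10^5 km³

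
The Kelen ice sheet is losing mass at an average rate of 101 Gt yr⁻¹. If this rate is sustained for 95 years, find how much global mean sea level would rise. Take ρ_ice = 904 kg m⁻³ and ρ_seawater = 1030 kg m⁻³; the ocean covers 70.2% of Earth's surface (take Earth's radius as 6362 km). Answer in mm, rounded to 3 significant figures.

Total mass lost = 101 Gt/yr × 95 yr = 9595 Gt = 9.595×10^15 kg.
ρ_w = 1030 kg m⁻³, so water volume = 9.595×10^15 / 1030 = 9.316×10^12 m³.
Δh = 9.316×10^12 / 3.57×10^14 = 0.0261 m = 26.1 mm.

≈ 26.1 mm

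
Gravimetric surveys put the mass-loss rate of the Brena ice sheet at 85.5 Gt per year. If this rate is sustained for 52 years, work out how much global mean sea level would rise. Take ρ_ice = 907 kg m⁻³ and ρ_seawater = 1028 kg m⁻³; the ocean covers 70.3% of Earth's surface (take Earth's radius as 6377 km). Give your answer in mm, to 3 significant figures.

≈ 12.0 mm

Total mass lost = 85.5 Gt/yr × 52 yr = 4446 Gt = 4.446×10^15 kg.
ρ_w = 1028 kg m⁻³, so water volume = 4.446×10^15 / 1028 = 4.325×10^12 m³.
Δh = 4.325×10^12 / 3.59×10^14 = 0.0120 m = 12.0 mm.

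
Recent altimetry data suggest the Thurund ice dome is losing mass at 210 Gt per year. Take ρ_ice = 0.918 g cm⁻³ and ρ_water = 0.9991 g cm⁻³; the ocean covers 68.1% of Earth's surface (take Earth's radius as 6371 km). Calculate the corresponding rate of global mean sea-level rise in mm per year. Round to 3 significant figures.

ρ_w = 0.9991 g cm⁻³ = 999.1 kg m⁻³. Annual water volume added = 210 Gt / ρ_w = 2.100×10^14 kg / 999.1 kg m⁻³ = 2.102×10^11 m³.
Δh per year = 2.102×10^11 / 3.47×10^14 = 6.05×10^-4 m = 0.605 mm.

≈ 0.605 mm/yr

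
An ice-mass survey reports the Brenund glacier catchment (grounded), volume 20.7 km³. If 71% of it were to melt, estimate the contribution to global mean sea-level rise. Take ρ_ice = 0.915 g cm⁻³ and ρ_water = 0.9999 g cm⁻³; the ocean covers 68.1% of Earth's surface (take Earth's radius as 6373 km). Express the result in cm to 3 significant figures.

Brenund: 0.71 × 20.7 km³ × (915/999.9) = 13.45 km³ of water.
Spread over 3.48×10^14 m² of ocean, Δh = 1.345×10^10 / 3.48×10^14 = 3.87×10^-5 m = 3.87×10^-3 cm.

≈ 3.87×10^-3 cm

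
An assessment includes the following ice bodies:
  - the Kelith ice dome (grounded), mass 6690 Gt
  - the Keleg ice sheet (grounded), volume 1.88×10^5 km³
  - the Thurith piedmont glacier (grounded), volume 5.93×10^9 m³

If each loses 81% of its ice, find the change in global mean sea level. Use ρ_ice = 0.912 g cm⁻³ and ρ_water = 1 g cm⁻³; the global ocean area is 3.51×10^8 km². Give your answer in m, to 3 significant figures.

Kelith: 0.81 × 6690 Gt = 5.419×10^15 kg; dividing by ρ_w = 1 g cm⁻³ = 1000 kg m⁻³ gives 5.419×10^12 m³ of water.
Keleg: 0.81 × 1.88×10^5 km³ × (912/1000) = 1.389×10^5 km³ of water.
Thurith: 0.81 × 5.93×10^9 m³ × (912/1000) = 4.381×10^9 m³ of water.
Total added water ≈ 1.443×10^14 m³ over 3.51×10^14 m² → Δh = 0.411 m.

≈ 0.411 m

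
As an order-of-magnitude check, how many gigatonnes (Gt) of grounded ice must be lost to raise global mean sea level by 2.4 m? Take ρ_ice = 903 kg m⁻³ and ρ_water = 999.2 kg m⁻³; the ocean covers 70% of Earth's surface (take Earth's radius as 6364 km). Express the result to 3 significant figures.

Required water volume = Δh × A = 2.4 m × 3.56×10^14 m² = 8.550×10^14 m³.
ρ_w = 999.2 kg m⁻³, so the mass of water = 8.550×10^14 m³ × 999.2 kg m⁻³ = 8.543×10^17 kg = 8.54×10^5 Gt (and the same mass of ice, by conservation).

≈ 8.54×10^5 Gt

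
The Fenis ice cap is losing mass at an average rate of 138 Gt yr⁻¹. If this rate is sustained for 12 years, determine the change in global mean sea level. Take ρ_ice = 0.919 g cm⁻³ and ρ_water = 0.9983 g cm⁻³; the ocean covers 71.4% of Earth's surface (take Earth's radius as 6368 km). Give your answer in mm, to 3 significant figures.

Total mass lost = 138 Gt/yr × 12 yr = 1656 Gt = 1.656×10^15 kg.
ρ_w = 0.9983 g cm⁻³ = 998.3 kg m⁻³, so water volume = 1.656×10^15 / 998.3 = 1.659×10^12 m³.
Δh = 1.659×10^12 / 3.64×10^14 = 4.56×10^-3 m = 4.56 mm.

≈ 4.56 mm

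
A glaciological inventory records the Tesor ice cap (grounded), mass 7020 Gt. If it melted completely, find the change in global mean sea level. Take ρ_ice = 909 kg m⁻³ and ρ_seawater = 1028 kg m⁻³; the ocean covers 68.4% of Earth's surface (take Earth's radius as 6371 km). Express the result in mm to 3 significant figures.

Tesor: 7020 Gt = 7.020×10^15 kg; dividing by ρ_w = 1028 kg m⁻³ gives 6.829×10^12 m³ of water.
Spread over 3.49×10^14 m² of ocean, Δh = 6.829×10^12 / 3.49×10^14 = 0.0196 m = 19.6 mm.

≈ 19.6 mm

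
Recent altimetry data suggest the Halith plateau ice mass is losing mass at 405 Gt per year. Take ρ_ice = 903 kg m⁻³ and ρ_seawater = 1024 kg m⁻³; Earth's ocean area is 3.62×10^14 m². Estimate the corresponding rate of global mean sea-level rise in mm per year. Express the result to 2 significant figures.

≈ 1.1 mm/yr

ρ_w = 1024 kg m⁻³. Annual water volume added = 405 Gt / ρ_w = 4.050×10^14 kg / 1024 kg m⁻³ = 3.955×10^11 m³.
Δh per year = 3.955×10^11 / 3.62×10^14 = 1.09×10^-3 m = 1.1 mm.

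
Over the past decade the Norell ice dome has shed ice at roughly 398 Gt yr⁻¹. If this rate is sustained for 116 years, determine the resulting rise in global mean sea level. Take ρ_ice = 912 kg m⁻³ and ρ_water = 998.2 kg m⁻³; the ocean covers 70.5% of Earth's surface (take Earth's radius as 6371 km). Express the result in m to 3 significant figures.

Total mass lost = 398 Gt/yr × 116 yr = 4.617×10^4 Gt = 4.617×10^16 kg.
ρ_w = 998.2 kg m⁻³, so water volume = 4.617×10^16 / 998.2 = 4.625×10^13 m³.
Δh = 4.625×10^13 / 3.60×10^14 = 0.129 m.

≈ 0.129 m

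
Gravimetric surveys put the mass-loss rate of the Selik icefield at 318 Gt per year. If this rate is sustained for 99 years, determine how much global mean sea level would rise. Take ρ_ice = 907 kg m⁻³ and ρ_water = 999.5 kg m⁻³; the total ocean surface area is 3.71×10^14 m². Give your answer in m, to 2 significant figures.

Total mass lost = 318 Gt/yr × 99 yr = 3.148×10^4 Gt = 3.148×10^16 kg.
ρ_w = 999.5 kg m⁻³, so water volume = 3.148×10^16 / 999.5 = 3.150×10^13 m³.
Δh = 3.150×10^13 / 3.71×10^14 = 0.0849 m.

≈ 0.085 m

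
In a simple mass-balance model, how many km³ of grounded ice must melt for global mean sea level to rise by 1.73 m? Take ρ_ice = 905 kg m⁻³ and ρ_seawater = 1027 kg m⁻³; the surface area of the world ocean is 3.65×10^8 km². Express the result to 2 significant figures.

≈ 7.2×10^5 km³

Required water volume = Δh × A = 1.73 m × 3.65×10^14 m² = 6.314×10^14 m³ = 6.314×10^5 km³.
Ice volume = water volume × ρ_w/ρ_ice = 6.314×10^5 × 1027/905 = 7.2×10^5 km³.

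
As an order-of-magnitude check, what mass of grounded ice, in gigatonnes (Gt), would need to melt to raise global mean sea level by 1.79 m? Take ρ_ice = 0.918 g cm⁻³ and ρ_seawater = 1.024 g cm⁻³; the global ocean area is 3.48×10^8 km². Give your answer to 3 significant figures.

≈ 6.38×10^5 Gt

Required water volume = Δh × A = 1.79 m × 3.48×10^14 m² = 6.229×10^14 m³.
ρ_w = 1.024 g cm⁻³ = 1024 kg m⁻³, so the mass of water = 6.229×10^14 m³ × 1024 kg m⁻³ = 6.379×10^17 kg = 6.38×10^5 Gt (and the same mass of ice, by conservation).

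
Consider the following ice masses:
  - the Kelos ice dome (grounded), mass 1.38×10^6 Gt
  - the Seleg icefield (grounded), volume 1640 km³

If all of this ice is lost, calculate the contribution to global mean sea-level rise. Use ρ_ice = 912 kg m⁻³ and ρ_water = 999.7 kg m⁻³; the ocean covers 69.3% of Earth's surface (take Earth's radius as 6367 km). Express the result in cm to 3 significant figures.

Kelos: 1.38×10^6 Gt = 1.380×10^18 kg; dividing by ρ_w = 999.7 kg m⁻³ gives 1.380×10^15 m³ of water.
Seleg: 1640 km³ × (912/999.7) = 1496 km³ of water.
Total added water ≈ 1.382×10^15 m³ over 3.53×10^14 m² → Δh = 3.91 m = 391 cm.

≈ 391 cm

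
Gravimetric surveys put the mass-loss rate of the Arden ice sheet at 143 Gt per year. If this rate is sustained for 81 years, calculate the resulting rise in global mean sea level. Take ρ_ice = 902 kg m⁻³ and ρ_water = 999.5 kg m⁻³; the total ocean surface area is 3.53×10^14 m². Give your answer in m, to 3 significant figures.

Total mass lost = 143 Gt/yr × 81 yr = 1.158×10^4 Gt = 1.158×10^16 kg.
ρ_w = 999.5 kg m⁻³, so water volume = 1.158×10^16 / 999.5 = 1.159×10^13 m³.
Δh = 1.159×10^13 / 3.53×10^14 = 0.0328 m.

≈ 0.0328 m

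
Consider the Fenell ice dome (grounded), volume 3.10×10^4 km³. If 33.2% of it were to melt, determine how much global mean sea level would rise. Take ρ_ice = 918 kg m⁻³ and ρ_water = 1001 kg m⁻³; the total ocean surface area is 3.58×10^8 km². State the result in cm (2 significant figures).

Fenell: 0.332 × 3.10×10^4 km³ × (918/1001) = 9439 km³ of water.
Spread over 3.58×10^14 m² of ocean, Δh = 9.439×10^12 / 3.58×10^14 = 0.0264 m = 2.6 cm.

≈ 2.6 cm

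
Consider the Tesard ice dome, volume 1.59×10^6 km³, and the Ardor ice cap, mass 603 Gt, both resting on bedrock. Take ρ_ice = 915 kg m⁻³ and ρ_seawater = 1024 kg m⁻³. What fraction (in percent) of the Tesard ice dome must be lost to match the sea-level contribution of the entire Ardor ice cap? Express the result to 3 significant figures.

Equal sea-level rise means equal mass of meltwater, i.e. equal mass of ice lost.
Ice mass of Ardor: 6.030×10^14 kg; ice mass of Tesard: 1.455×10^18 kg.
Fraction required = 6.030×10^14 / 1.455×10^18 = 4.14×10^-4 → 0.0414 %.

≈ 0.0414 %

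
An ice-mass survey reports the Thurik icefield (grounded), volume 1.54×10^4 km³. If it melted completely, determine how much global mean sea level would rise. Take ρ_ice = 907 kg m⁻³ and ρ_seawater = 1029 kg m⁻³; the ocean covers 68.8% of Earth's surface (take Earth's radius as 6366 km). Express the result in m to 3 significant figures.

Thurik: 1.54×10^4 km³ × (907/1029) = 1.357×10^4 km³ of water.
Spread over 3.50×10^14 m² of ocean, Δh = 1.357×10^13 / 3.50×10^14 = 0.0387 m.

≈ 0.0387 m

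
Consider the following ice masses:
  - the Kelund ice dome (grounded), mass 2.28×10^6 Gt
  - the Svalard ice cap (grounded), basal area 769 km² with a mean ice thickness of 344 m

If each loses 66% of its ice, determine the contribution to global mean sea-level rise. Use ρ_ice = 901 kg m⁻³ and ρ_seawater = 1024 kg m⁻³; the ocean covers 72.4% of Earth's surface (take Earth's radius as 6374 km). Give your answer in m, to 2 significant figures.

Kelund: 0.66 × 2.28×10^6 Gt = 1.505×10^18 kg; dividing by ρ_w = 1024 kg m⁻³ gives 1.470×10^15 m³ of water.
Svalard: ice volume = 769 km² × 344 m = 264.5 km³; 0.66 × 264.5 × (901/1024) = 153.6 km³ of water.
Total added water ≈ 1.470×10^15 m³ over 3.70×10^14 m² → Δh = 3.98 m.

≈ 4.0 m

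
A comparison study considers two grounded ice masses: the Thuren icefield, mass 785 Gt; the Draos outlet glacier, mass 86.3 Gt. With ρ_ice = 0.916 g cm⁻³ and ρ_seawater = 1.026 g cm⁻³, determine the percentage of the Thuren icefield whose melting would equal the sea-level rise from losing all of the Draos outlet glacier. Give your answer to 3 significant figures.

Equal sea-level rise means equal mass of meltwater, i.e. equal mass of ice lost.
Ice mass of Draos: 8.630×10^13 kg; ice mass of Thuren: 7.850×10^14 kg.
Fraction required = 8.630×10^13 / 7.850×10^14 = 0.110 → 11.0 %.

≈ 11.0 %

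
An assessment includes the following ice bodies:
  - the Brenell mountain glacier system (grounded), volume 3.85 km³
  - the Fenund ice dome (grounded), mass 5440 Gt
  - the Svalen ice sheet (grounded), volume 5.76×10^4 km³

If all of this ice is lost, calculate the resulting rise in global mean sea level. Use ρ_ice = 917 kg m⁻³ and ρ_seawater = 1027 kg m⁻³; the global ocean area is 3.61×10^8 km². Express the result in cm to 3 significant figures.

Brenell: 3.85 km³ × (917/1027) = 3.438 km³ of water.
Fenund: 5440 Gt = 5.440×10^15 kg; dividing by ρ_w = 1027 kg m⁻³ gives 5.297×10^12 m³ of water.
Svalen: 5.76×10^4 km³ × (917/1027) = 5.143×10^4 km³ of water.
Total added water ≈ 5.673×10^13 m³ over 3.61×10^14 m² → Δh = 0.157 m = 15.7 cm.

≈ 15.7 cm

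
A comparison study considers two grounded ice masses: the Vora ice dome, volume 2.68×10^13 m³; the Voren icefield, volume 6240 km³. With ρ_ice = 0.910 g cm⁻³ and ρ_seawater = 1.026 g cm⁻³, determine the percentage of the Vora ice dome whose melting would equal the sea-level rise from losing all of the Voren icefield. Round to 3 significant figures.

≈ 23.3 %

Equal sea-level rise means equal mass of meltwater, i.e. equal mass of ice lost.
Ice mass of Voren: 5.678×10^15 kg; ice mass of Vora: 2.439×10^16 kg.
Fraction required = 5.678×10^15 / 2.439×10^16 = 0.233 → 23.3 %.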